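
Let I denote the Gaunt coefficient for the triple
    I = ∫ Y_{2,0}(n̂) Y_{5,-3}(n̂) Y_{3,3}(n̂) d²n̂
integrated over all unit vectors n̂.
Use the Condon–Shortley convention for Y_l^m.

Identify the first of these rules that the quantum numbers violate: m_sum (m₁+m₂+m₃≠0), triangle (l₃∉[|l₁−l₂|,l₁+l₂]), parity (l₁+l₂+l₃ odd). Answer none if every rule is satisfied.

Σmᵢ = 0  ✓
l₃∈[|l₁−l₂|,l₁+l₂]=[3,7], have l₃=3  ✓
Σlᵢ = 10 ⇒ even  ✓

none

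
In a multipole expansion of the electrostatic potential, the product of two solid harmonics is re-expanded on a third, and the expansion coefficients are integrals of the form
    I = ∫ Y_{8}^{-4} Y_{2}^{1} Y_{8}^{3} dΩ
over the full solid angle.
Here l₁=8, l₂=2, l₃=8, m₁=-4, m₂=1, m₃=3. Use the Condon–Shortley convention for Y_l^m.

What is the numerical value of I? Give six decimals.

0.146979

Rules hold: Σm=0, L=18 even, 6≤8≤10.
N = 17·5·17 = 1445
Δ = 2!·14!·2!/19! = 1/348840
Racah Σ t=0..2: t=0:+1/116121600 t=1:−1/25401600 t=2:+1/116121600 = -1/45158400
⇒ 3j(8 2 8; 0 0 0)² = 24/1615, sgn -1
Racah Σ t=1..2: t=1:−1/479001600 t=2:+1/174182400 = 1/273715200
⇒ 3j(8 2 8; -4 1 3)² = 49/3876, sgn -1
4πI² = N·(3j₀)²·(3jₘ)² = 98/361
I = +1·√(0.271468/4π) = 0.14697873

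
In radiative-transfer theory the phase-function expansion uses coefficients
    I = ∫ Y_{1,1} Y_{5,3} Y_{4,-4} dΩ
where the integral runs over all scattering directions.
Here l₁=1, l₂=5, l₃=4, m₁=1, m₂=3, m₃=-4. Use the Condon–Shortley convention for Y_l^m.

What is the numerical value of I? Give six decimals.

Rules hold: Σm=0, L=10 even, 4≤4≤6.
N = 3·11·9 = 297
Δ = 2!·0!·8!/11! = 1/495
Racah Σ t=1..1: t=1:−1/576 = -1/576
⇒ 3j(1 5 4; 0 0 0)² = 5/99, sgn -1
Racah Σ t=0..0: t=0:+1/80640 = 1/80640
⇒ 3j(1 5 4; 1 3 -4)² = 1/495, sgn +1
4πI² = N·(3j₀)²·(3jₘ)² = 1/33
I = -1·√(0.030303/4π) = -0.04910640

-0.049106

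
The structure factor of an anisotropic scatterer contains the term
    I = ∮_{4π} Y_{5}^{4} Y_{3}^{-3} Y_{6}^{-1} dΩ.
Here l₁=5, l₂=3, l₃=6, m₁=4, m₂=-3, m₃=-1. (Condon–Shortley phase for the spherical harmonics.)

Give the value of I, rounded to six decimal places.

0.072068

Checks pass: Σm=0; 14 even; l₃=6∈[2,8].
(2·5+1)(2·3+1)(2·6+1) = 1001
Δ: 2! 8! 4! / 15! → 1/675675
sum: t=0:+1/8640 t=1:−1/2304 t=2:+1/8640 = -7/34560
3j²(5 3 6; 0 0 0) = Δ·Π!·Σ² = 7/429  (sign -1)
sum: t=0:+1/241920 = 1/241920
3j²(5 3 6; 4 -3 -1) = Δ·Π!·Σ² = 4/1001  (sign -1)
combine: 4πI² = 1001·7/429·4/1001 = 28/429
take √, sign +1: I = 0.07206849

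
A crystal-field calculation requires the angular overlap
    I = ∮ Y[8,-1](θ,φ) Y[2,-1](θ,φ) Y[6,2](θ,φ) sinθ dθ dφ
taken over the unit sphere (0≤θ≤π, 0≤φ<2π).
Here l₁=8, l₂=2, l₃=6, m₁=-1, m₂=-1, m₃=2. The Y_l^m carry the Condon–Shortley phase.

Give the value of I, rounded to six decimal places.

-0.150615

m-sum 0 ✓  L=16 even ✓  6≤6≤10 ✓
Π(2lᵢ+1) = 17×5×13 = 1105
triangle coeff Δ(8,2,6) = 1/30940
Σ_t [2,2]: t=2:+1/2073600 = 1/2073600
(3j)²=28/1105 [(8 2 6; 0 0 0)], sign=+1
Σ_t [1,1]: t=1:−1/5806080 = -1/5806080
(3j)²=9/884 [(8 2 6; -1 -1 2)], sign=-1
⇒ 4πI² = 63/221
I = (-1)√(63/221/(4π)) = -0.15061534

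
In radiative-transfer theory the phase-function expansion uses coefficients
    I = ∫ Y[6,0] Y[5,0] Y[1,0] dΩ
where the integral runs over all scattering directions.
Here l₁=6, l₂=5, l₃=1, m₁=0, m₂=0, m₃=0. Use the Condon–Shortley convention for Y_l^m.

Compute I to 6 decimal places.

m-sum 0 ✓  L=12 even ✓  1≤1≤11 ✓
Π(2lᵢ+1) = 13×11×3 = 429
triangle coeff Δ(6,5,1) = 1/858
Σ_t [5,5]: t=5:−1/14400 = -1/14400
(3j)²=6/143 [(6 5 1; 0 0 0)], sign=+1
(m-triple is (0,0,0) — same symbol as above.)
⇒ 4πI² = 108/143
I = (+1)√(108/143/(4π)) = 0.24515397

0.245154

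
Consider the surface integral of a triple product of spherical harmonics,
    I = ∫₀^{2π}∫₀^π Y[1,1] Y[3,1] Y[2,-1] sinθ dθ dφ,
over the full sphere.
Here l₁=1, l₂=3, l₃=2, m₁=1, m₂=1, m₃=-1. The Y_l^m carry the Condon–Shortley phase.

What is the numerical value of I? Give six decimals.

Σmᵢ = 1 ≠ 0, so the φ-integral vanishes; I = 0

0.000000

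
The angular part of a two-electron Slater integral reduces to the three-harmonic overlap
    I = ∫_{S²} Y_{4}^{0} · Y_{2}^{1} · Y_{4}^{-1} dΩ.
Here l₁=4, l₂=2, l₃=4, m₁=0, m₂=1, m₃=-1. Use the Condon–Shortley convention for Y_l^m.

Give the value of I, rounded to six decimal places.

-0.044869

m-sum 0 ✓  L=10 even ✓  2≤4≤6 ✓
Π(2lᵢ+1) = 9×5×9 = 405
triangle coeff Δ(4,2,4) = 1/13860
Σ_t [0,2]: t=0:+1/192 t=1:−1/36 t=2:+1/192 = -5/288
(3j)²=20/693 [(4 2 4; 0 0 0)], sign=-1
Σ_t [1,2]: t=1:−1/72 t=2:+1/96 = -1/288
(3j)²=1/462 [(4 2 4; 0 1 -1)], sign=+1
⇒ 4πI² = 150/5929
I = (-1)√(150/5929/(4π)) = -0.04486937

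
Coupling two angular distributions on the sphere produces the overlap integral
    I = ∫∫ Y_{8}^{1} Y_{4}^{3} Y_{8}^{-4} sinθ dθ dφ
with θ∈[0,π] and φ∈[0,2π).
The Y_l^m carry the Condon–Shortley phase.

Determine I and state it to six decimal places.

Checks pass: Σm=0; 20 even; l₃=8∈[4,12].
(2·8+1)(2·4+1)(2·8+1) = 2601
Δ: 4! 12! 4! / 21! → 1/185175900
sum: t=0:+1/557383680 t=1:−1/21772800 t=2:+1/8294400 t=3:−1/21772800 t=4:+1/557383680 = 1/30965760
3j²(8 4 8; 0 0 0) = Δ·Π!·Σ² = 36/4199  (sign +1)
sum: t=3:−1/139345920 t=4:+1/313528320 = -1/250822656
3j²(8 4 8; 1 3 -4) = Δ·Π!·Σ² = 1375/151164  (sign -1)
combine: 4πI² = 2601·36/4199·1375/151164 = 12375/61009
take √, sign -1: I = -0.12704884

-0.127049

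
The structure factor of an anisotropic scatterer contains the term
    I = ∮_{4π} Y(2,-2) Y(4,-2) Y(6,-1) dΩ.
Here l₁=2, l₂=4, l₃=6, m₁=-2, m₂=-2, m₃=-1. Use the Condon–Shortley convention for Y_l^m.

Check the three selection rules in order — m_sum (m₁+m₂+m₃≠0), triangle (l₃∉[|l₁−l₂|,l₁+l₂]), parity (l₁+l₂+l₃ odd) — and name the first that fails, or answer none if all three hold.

Σmᵢ = -5  ✗
l₃∈[|l₁−l₂|,l₁+l₂]=[2,6], have l₃=6
Σlᵢ = 12 ⇒ even

m_sum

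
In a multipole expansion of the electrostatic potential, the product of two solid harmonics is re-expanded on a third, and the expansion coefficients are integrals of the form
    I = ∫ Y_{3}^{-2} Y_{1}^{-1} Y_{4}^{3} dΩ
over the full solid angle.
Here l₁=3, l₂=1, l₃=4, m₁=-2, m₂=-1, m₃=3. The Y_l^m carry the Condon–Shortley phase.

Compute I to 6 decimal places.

m-sum 0 ✓  L=8 even ✓  2≤4≤4 ✓
Π(2lᵢ+1) = 7×3×9 = 189
triangle coeff Δ(3,1,4) = 1/252
Σ_t [0,0]: t=0:+1/36 = 1/36
(3j)²=4/63 [(3 1 4; 0 0 0)], sign=+1
Σ_t [0,0]: t=0:+1/240 = 1/240
(3j)²=1/12 [(3 1 4; -2 -1 3)], sign=-1
⇒ 4πI² = 1/1
I = (-1)√(1/1/(4π)) = -0.28209479

-0.282095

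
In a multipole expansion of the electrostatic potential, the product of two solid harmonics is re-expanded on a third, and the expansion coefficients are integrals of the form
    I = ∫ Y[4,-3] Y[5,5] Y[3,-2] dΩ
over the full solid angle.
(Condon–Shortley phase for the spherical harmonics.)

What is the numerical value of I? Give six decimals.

Checks pass: Σm=0; 12 even; l₃=3∈[1,9].
(2·4+1)(2·5+1)(2·3+1) = 693
Δ: 6! 2! 4! / 13! → 1/180180
sum: t=2:+1/576 t=3:−1/144 t=4:+1/576 = -1/288
3j²(4 5 3; 0 0 0) = Δ·Π!·Σ² = 20/1001  (sign +1)
sum: t=6:+1/17280 = 1/17280
3j²(4 5 3; -3 5 -2) = Δ·Π!·Σ² = 35/858  (sign -1)
combine: 4πI² = 693·20/1001·35/858 = 1050/1859
take √, sign -1: I = -0.21200691

-0.212007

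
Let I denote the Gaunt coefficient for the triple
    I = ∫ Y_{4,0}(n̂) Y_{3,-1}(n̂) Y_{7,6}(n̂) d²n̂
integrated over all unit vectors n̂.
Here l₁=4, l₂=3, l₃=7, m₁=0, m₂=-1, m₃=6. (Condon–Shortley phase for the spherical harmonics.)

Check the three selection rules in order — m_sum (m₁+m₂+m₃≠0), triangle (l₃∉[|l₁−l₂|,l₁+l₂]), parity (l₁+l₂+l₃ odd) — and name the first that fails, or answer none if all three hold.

m_sum

m₁+m₂+m₃ = 0 − 1 + 6 = 5  ✗
triangle: |4−3|=1 ≤ l₃=7 ≤ 4+3=7
parity: l₁+l₂+l₃ = 14 is even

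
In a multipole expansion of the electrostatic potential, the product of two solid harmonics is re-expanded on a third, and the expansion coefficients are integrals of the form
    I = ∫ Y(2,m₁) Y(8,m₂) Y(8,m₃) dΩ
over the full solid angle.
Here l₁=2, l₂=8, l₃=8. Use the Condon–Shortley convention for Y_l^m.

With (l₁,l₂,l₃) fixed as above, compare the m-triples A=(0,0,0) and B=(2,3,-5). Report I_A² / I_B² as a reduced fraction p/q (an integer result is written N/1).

72/65

l's match ⇒ only the (l;m) 3-j factors differ between A and B.
A: triangle coeff Δ(2,8,8) = 1/348840; Σ_t [0,2]: t=0:+1/116121600 t=1:−1/25401600 t=2:+1/116121600 = -1/45158400; (3j)²=24/1615 [(2 8 8; 0 0 0)], sign=-1
B: triangle coeff Δ(2,8,8) = 1/348840; Σ_t [0,0]: t=0:+1/958003200 = 1/958003200; (3j)²=13/969 [(2 8 8; 2 3 -5)], sign=-1
I_A²/I_B² = (24/1615)/(13/969) = 72/65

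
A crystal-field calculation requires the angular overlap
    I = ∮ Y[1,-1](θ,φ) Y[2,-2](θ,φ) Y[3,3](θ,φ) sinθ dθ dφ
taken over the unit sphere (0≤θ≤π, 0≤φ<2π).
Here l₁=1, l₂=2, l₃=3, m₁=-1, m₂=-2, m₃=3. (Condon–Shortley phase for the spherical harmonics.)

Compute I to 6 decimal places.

m-sum 0 ✓  L=6 even ✓  1≤3≤3 ✓
Π(2lᵢ+1) = 3×5×7 = 105
triangle coeff Δ(1,2,3) = 1/105
Σ_t [0,0]: t=0:+1/4 = 1/4
(3j)²=3/35 [(1 2 3; 0 0 0)], sign=-1
Σ_t [0,0]: t=0:+1/48 = 1/48
(3j)²=1/7 [(1 2 3; -1 -2 3)], sign=+1
⇒ 4πI² = 9/7
I = (-1)√(9/7/(4π)) = -0.31986543

-0.319865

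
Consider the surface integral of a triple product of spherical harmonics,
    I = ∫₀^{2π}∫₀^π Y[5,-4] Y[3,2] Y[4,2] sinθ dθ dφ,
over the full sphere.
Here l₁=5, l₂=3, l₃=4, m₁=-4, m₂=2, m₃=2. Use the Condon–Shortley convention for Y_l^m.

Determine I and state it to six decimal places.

0.143343

Rules hold: Σm=0, L=12 even, 2≤4≤8.
N = 11·7·9 = 693
Δ = 4!·6!·2!/13! = 1/180180
Racah Σ t=1..3: t=1:−1/576 t=2:+1/144 t=3:−1/576 = 1/288
⇒ 3j(5 3 4; 0 0 0)² = 20/1001, sgn +1
Racah Σ t=3..4: t=3:−1/8640 t=4:+1/2880 = 1/4320
⇒ 3j(5 3 4; -4 2 2)² = 8/429, sgn +1
4πI² = N·(3j₀)²·(3jₘ)² = 480/1859
I = +1·√(0.258203/4π) = 0.14334284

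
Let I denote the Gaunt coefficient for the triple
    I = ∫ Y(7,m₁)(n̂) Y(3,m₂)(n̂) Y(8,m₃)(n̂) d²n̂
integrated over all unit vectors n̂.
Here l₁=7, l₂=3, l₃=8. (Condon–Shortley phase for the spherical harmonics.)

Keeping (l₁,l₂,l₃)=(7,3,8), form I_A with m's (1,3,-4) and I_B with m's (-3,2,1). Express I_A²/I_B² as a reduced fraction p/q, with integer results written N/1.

l's match ⇒ only the (l;m) 3-j factors differ between A and B.
A: triangle coeff Δ(7,3,8) = 1/5290740; Σ_t [2,2]: t=2:+1/46448640 = 1/46448640; (3j)²=2475/117572 [(7 3 8; 1 3 -4)], sign=+1
B: triangle coeff Δ(7,3,8) = 1/5290740; Σ_t [1,2]: t=1:−1/52254720 t=2:+1/11612160 = 1/14929920; (3j)²=1225/75582 [(7 3 8; -3 2 1)], sign=-1
I_A²/I_B² = (2475/117572)/(1225/75582) = 891/686

891/686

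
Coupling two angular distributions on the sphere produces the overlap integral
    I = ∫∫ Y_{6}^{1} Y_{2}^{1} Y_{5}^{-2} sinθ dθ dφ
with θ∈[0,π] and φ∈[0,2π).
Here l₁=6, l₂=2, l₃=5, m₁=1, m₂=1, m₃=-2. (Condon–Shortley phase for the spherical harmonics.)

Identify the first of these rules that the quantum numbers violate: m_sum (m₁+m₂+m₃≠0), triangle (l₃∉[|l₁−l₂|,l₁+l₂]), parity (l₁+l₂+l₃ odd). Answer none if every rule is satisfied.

parity

azimuthal sum: 1 + 1 − 2 = 0  ✓
4 ≤ 5 ≤ 8 (triangle on l)  ✓
L = 6 + 2 + 5 = 13 (odd)  ✗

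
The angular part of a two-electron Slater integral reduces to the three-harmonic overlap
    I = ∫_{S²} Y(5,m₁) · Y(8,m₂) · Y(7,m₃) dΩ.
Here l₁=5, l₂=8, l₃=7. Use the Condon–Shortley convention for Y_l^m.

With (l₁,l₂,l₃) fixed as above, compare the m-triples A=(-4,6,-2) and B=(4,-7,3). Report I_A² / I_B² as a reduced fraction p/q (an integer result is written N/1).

240/289

l's match ⇒ only the (l;m) 3-j factors differ between A and B.
A: triangle coeff Δ(5,8,7) = 1/814773960; Σ_t [5,6]: t=5:−1/1045094400 t=6:+1/348364800 = 1/522547200; (3j)²=4/323 [(5 8 7; -4 6 -2)], sign=-1
B: triangle coeff Δ(5,8,7) = 1/814773960; Σ_t [0,1]: t=0:+1/1567641600 t=1:−1/10450944000 = 17/31352832000; (3j)²=17/1140 [(5 8 7; 4 -7 3)], sign=+1
I_A²/I_B² = (4/323)/(17/1140) = 240/289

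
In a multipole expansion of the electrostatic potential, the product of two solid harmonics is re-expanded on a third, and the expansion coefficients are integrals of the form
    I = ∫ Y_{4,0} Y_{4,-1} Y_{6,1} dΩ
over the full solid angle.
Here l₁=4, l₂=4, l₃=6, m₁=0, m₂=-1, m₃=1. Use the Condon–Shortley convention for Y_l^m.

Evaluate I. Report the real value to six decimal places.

-0.103072

Rules hold: Σm=0, L=14 even, 0≤6≤8.
N = 9·9·13 = 1053
Δ = 2!·6!·6!/15! = 1/1261260
Racah Σ t=0..2: t=0:+1/4608 t=1:−1/1296 t=2:+1/4608 = -7/20736
⇒ 3j(4 4 6; 0 0 0)² = 20/1287, sgn -1
Racah Σ t=0..2: t=0:+1/3456 t=1:−1/1728 t=2:+1/11520 = -7/34560
⇒ 3j(4 4 6; 0 -1 1)² = 7/858, sgn +1
4πI² = N·(3j₀)²·(3jₘ)² = 210/1573
I = -1·√(0.133503/4π) = -0.10307192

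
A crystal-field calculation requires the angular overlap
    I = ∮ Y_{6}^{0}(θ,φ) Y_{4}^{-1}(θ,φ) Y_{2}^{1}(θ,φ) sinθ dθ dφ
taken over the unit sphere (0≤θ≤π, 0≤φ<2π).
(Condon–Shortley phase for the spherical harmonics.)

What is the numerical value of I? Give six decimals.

m-sum 0 ✓  L=12 even ✓  2≤2≤10 ✓
Π(2lᵢ+1) = 13×9×5 = 585
triangle coeff Δ(6,4,2) = 1/6435
Σ_t [4,4]: t=4:+1/2304 = 1/2304
(3j)²=5/143 [(6 4 2; 0 0 0)], sign=+1
Σ_t [3,3]: t=3:−1/4320 = -1/4320
(3j)²=8/429 [(6 4 2; 0 -1 1)], sign=+1
⇒ 4πI² = 600/1573
I = (+1)√(600/1573/(4π)) = 0.17422334

0.174223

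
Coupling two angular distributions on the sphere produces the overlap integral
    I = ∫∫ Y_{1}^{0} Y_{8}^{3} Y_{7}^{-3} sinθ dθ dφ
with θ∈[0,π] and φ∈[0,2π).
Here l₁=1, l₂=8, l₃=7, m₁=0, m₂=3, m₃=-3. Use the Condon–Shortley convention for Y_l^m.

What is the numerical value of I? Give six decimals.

-0.226917

Rules hold: Σm=0, L=16 even, 7≤7≤9.
N = 3·17·15 = 765
Δ = 2!·0!·14!/17! = 1/2040
Racah Σ t=1..1: t=1:−1/25401600 = -1/25401600
⇒ 3j(1 8 7; 0 0 0)² = 8/255, sgn +1
Racah Σ t=1..1: t=1:−1/87091200 = -1/87091200
⇒ 3j(1 8 7; 0 3 -3)² = 11/408, sgn -1
4πI² = N·(3j₀)²·(3jₘ)² = 11/17
I = -1·√(0.647059/4π) = -0.22691696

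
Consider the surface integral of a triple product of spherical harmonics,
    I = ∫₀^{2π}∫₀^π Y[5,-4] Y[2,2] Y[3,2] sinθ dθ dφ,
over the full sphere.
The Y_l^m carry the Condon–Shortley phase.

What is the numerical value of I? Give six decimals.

m-sum 0 ✓  L=10 even ✓  3≤3≤7 ✓
Π(2lᵢ+1) = 11×5×7 = 385
triangle coeff Δ(5,2,3) = 1/2310
Σ_t [2,2]: t=2:+1/144 = 1/144
(3j)²=10/231 [(5 2 3; 0 0 0)], sign=-1
Σ_t [4,4]: t=4:+1/2880 = 1/2880
(3j)²=3/55 [(5 2 3; -4 2 2)], sign=-1
⇒ 4πI² = 10/11
I = (+1)√(10/11/(4π)) = 0.26896683

0.268967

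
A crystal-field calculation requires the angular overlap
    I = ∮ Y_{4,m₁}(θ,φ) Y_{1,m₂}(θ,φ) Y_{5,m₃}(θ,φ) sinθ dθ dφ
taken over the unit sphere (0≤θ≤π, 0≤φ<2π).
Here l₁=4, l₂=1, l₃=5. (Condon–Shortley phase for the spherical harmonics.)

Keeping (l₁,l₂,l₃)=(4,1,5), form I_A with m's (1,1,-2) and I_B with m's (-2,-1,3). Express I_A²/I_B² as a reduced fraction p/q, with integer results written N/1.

3/4

l's match ⇒ only the (l;m) 3-j factors differ between A and B.
A: triangle coeff Δ(4,1,5) = 1/495; Σ_t [0,0]: t=0:+1/1440 = 1/1440; (3j)²=7/165 [(4 1 5; 1 1 -2)], sign=-1
B: triangle coeff Δ(4,1,5) = 1/495; Σ_t [0,0]: t=0:+1/2880 = 1/2880; (3j)²=28/495 [(4 1 5; -2 -1 3)], sign=+1
I_A²/I_B² = (7/165)/(28/495) = 3/4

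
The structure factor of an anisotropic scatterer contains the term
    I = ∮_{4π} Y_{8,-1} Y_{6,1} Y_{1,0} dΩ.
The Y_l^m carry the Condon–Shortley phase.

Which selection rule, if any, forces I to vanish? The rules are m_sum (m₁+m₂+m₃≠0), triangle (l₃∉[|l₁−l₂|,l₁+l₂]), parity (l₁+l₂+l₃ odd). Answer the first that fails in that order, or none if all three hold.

triangle

azimuthal sum: -1 + 1 + 0 = 0  ✓
2 ≤ 1 ≤ 14 (triangle on l)  ✗
L = 8 + 6 + 1 = 15 (odd)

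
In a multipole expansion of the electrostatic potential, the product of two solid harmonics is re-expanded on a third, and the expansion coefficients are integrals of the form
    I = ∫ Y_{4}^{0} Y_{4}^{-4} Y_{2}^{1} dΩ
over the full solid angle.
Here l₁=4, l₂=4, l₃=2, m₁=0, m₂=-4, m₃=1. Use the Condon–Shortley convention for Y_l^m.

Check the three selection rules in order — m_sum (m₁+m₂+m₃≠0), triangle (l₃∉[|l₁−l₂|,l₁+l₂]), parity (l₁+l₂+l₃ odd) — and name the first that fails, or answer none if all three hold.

m₁+m₂+m₃ = 0 − 4 + 1 = -3  ✗
triangle: |4−4|=0 ≤ l₃=2 ≤ 4+4=8
parity: l₁+l₂+l₃ = 10 is even

m_sum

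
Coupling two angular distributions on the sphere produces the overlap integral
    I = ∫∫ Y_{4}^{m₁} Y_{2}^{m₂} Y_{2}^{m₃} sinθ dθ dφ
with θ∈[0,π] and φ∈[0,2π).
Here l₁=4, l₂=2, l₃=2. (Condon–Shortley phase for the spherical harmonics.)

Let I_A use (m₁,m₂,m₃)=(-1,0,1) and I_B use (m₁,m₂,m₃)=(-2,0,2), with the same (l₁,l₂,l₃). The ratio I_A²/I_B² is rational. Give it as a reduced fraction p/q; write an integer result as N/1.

2/1

Shared (l₁,l₂,l₃)=(4,2,2): N and (l;000)² cancel in I_A²/I_B².
A: Δ = 4!·4!·0!/9! = 1/630; Racah Σ t=2..2: t=2:+1/24 = 1/24; ⇒ 3j(4 2 2; -1 0 1)² = 1/21, sgn -1
B: Δ = 4!·4!·0!/9! = 1/630; Racah Σ t=2..2: t=2:+1/96 = 1/96; ⇒ 3j(4 2 2; -2 0 2)² = 1/42, sgn +1
I_A²/I_B² = (1/21)/(1/42) = 2/1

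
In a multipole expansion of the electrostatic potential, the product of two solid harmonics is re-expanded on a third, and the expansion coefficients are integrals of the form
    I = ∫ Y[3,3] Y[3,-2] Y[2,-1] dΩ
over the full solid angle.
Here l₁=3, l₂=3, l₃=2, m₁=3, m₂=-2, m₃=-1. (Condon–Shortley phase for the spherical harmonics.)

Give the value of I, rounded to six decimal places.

Checks pass: Σm=0; 8 even; l₃=2∈[0,6].
(2·3+1)(2·3+1)(2·2+1) = 245
Δ: 4! 2! 2! / 9! → 1/3780
sum: t=1:−1/24 t=2:+1/4 t=3:−1/24 = 1/6
3j²(3 3 2; 0 0 0) = Δ·Π!·Σ² = 4/105  (sign +1)
sum: t=0:+1/48 = 1/48
3j²(3 3 2; 3 -2 -1) = Δ·Π!·Σ² = 5/84  (sign -1)
combine: 4πI² = 245·4/105·5/84 = 5/9
take √, sign -1: I = -0.21026104

-0.210261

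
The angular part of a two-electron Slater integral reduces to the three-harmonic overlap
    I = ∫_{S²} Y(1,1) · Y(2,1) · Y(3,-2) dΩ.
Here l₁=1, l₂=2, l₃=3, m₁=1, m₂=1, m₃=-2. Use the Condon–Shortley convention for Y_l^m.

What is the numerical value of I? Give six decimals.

0.261169

Rules hold: Σm=0, L=6 even, 1≤3≤3.
N = 3·5·7 = 105
Δ = 0!·2!·4!/7! = 1/105
Racah Σ t=0..0: t=0:+1/4 = 1/4
⇒ 3j(1 2 3; 0 0 0)² = 3/35, sgn -1
Racah Σ t=0..0: t=0:+1/12 = 1/12
⇒ 3j(1 2 3; 1 1 -2)² = 2/21, sgn -1
4πI² = N·(3j₀)²·(3jₘ)² = 6/7
I = +1·√(0.857143/4π) = 0.26116903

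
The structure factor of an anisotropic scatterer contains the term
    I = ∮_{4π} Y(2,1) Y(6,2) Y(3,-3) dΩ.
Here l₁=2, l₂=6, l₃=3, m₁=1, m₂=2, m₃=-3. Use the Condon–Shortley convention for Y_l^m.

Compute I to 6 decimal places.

0.000000

l₃=3 ∉ [4,8] — triangle fails ⇒ I = 0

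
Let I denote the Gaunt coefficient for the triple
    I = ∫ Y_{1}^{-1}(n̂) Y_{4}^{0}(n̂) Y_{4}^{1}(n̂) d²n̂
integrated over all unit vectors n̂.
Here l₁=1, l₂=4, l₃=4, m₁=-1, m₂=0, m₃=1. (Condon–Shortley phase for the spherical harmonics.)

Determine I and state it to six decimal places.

0.000000

l₁+l₂+l₃=9 is odd: 3j(l;000)=0 ⇒ I=0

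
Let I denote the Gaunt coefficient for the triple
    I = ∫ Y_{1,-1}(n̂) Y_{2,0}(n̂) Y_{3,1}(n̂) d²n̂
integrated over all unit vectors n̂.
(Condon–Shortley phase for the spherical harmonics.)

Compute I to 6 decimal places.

Checks pass: Σm=0; 6 even; l₃=3∈[1,3].
(2·1+1)(2·2+1)(2·3+1) = 105
Δ: 0! 2! 4! / 7! → 1/105
sum: t=0:+1/4 = 1/4
3j²(1 2 3; 0 0 0) = Δ·Π!·Σ² = 3/35  (sign -1)
sum: t=0:+1/8 = 1/8
3j²(1 2 3; -1 0 1) = Δ·Π!·Σ² = 2/35  (sign +1)
combine: 4πI² = 105·3/35·2/35 = 18/35
take √, sign -1: I = -0.20230066

-0.202301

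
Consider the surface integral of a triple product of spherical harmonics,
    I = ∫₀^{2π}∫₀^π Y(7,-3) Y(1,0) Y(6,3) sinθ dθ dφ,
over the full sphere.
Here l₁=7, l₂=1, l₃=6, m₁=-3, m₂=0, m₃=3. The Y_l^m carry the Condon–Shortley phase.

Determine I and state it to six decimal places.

-0.221293

Checks pass: Σm=0; 14 even; l₃=6∈[6,8].
(2·7+1)(2·1+1)(2·6+1) = 585
Δ: 2! 12! 0! / 15! → 1/1365
sum: t=1:−1/518400 = -1/518400
3j²(7 1 6; 0 0 0) = Δ·Π!·Σ² = 7/195  (sign -1)
sum: t=1:−1/2177280 = -1/2177280
3j²(7 1 6; -3 0 3) = Δ·Π!·Σ² = 8/273  (sign +1)
combine: 4πI² = 585·7/195·8/273 = 8/13
take √, sign -1: I = -0.22129336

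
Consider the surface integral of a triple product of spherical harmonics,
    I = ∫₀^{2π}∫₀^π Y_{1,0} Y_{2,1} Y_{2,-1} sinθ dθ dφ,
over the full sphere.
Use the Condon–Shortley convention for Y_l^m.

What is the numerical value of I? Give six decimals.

0.000000

l₁+l₂+l₃=5 is odd: 3j(l;000)=0 ⇒ I=0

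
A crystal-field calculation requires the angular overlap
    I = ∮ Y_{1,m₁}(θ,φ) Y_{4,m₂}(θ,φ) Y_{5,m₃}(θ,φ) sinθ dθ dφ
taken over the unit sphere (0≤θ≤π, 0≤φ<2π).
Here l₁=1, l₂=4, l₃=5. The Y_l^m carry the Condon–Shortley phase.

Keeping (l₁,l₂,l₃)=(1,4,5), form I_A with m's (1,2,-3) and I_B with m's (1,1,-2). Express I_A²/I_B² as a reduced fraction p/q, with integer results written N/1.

Shared (l₁,l₂,l₃)=(1,4,5): N and (l;000)² cancel in I_A²/I_B².
A: Δ = 0!·2!·8!/11! = 1/495; Racah Σ t=0..0: t=0:+1/2880 = 1/2880; ⇒ 3j(1 4 5; 1 2 -3)² = 28/495, sgn +1
B: Δ = 0!·2!·8!/11! = 1/495; Racah Σ t=0..0: t=0:+1/1440 = 1/1440; ⇒ 3j(1 4 5; 1 1 -2)² = 7/165, sgn -1
I_A²/I_B² = (28/495)/(7/165) = 4/3

4/3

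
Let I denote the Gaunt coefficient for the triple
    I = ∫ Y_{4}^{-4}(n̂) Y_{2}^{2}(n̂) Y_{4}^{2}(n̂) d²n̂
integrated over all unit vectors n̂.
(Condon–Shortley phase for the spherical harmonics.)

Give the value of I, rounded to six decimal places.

Rules hold: Σm=0, L=10 even, 2≤4≤6.
N = 9·5·9 = 405
Δ = 2!·6!·2!/11! = 1/13860
Racah Σ t=0..2: t=0:+1/192 t=1:−1/36 t=2:+1/192 = -5/288
⇒ 3j(4 2 4; 0 0 0)² = 20/693, sgn -1
Racah Σ t=2..2: t=2:+1/2880 = 1/2880
⇒ 3j(4 2 4; -4 2 2)² = 2/165, sgn +1
4πI² = N·(3j₀)²·(3jₘ)² = 120/847
I = -1·√(0.141677/4π) = -0.10618031

-0.106180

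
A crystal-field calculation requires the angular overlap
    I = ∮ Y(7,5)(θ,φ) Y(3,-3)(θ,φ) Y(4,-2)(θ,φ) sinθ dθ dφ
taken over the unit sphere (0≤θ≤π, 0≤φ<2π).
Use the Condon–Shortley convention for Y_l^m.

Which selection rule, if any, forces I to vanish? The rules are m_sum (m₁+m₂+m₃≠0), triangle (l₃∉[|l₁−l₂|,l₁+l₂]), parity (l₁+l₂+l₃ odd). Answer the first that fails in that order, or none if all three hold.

none

m₁+m₂+m₃ = 5 − 3 − 2 = 0  ✓
triangle: |7−3|=4 ≤ l₃=4 ≤ 7+3=10  ✓
parity: l₁+l₂+l₃ = 14 is even  ✓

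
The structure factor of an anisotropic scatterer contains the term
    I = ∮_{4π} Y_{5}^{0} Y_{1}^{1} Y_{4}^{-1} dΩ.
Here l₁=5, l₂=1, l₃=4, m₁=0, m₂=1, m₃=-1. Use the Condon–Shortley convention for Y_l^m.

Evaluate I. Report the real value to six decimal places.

0.155288

m-sum 0 ✓  L=10 even ✓  4≤4≤6 ✓
Π(2lᵢ+1) = 11×3×9 = 297
triangle coeff Δ(5,1,4) = 1/495
Σ_t [1,1]: t=1:−1/576 = -1/576
(3j)²=5/99 [(5 1 4; 0 0 0)], sign=-1
Σ_t [2,2]: t=2:+1/1440 = 1/1440
(3j)²=2/99 [(5 1 4; 0 1 -1)], sign=-1
⇒ 4πI² = 10/33
I = (+1)√(10/33/(4π)) = 0.15528807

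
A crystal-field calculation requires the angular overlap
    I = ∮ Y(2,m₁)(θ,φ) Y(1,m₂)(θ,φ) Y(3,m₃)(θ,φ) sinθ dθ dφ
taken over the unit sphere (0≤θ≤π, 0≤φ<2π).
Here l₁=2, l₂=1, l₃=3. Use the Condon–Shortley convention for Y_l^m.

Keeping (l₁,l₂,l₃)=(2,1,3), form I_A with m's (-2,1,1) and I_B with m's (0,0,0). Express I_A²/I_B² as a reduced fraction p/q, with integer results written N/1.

Same 2,1,3: normalisation and zero-m 3j drop out of the ratio.
A: Δ: 0! 4! 2! / 7! → 1/105; sum: t=0:+1/48 = 1/48; 3j²(2 1 3; -2 1 1) = Δ·Π!·Σ² = 1/105  (sign +1)
B: Δ: 0! 4! 2! / 7! → 1/105; sum: t=0:+1/4 = 1/4; 3j²(2 1 3; 0 0 0) = Δ·Π!·Σ² = 3/35  (sign -1)
I_A²/I_B² = (1/105)/(3/35) = 1/9

1/9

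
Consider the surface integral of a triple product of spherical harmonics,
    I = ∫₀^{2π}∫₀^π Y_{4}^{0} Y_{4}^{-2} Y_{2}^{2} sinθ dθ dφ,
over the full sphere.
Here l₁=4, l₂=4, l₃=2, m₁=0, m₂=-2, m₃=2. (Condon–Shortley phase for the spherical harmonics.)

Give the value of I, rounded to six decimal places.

-0.190365

m-sum 0 ✓  L=10 even ✓  0≤2≤8 ✓
Π(2lᵢ+1) = 9×9×5 = 405
triangle coeff Δ(4,4,2) = 1/13860
Σ_t [2,4]: t=2:+1/192 t=3:−1/36 t=4:+1/192 = -5/288
(3j)²=20/693 [(4 4 2; 0 0 0)], sign=-1
Σ_t [2,2]: t=2:+1/192 = 1/192
(3j)²=3/77 [(4 4 2; 0 -2 2)], sign=+1
⇒ 4πI² = 2700/5929
I = (-1)√(2700/5929/(4π)) = -0.19036462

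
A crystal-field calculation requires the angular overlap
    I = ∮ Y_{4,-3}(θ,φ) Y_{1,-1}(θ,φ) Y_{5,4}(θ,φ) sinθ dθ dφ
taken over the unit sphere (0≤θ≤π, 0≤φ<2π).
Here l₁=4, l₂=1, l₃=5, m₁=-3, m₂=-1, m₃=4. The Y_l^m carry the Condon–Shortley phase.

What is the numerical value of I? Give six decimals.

Checks pass: Σm=0; 10 even; l₃=5∈[3,5].
(2·4+1)(2·1+1)(2·5+1) = 297
Δ: 0! 8! 2! / 11! → 1/495
sum: t=0:+1/576 = 1/576
3j²(4 1 5; 0 0 0) = Δ·Π!·Σ² = 5/99  (sign -1)
sum: t=0:+1/10080 = 1/10080
3j²(4 1 5; -3 -1 4) = Δ·Π!·Σ² = 4/55  (sign -1)
combine: 4πI² = 297·5/99·4/55 = 12/11
take √, sign +1: I = 0.29463840

0.294638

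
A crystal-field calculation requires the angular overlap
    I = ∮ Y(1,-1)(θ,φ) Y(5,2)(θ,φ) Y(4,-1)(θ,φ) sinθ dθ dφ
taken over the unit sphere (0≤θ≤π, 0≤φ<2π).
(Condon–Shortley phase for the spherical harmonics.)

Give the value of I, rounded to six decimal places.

0.225034

Checks pass: Σm=0; 10 even; l₃=4∈[4,6].
(2·1+1)(2·5+1)(2·4+1) = 297
Δ: 2! 0! 8! / 11! → 1/495
sum: t=1:−1/576 = -1/576
3j²(1 5 4; 0 0 0) = Δ·Π!·Σ² = 5/99  (sign -1)
sum: t=2:+1/1440 = 1/1440
3j²(1 5 4; -1 2 -1) = Δ·Π!·Σ² = 7/165  (sign -1)
combine: 4πI² = 297·5/99·7/165 = 7/11
take √, sign +1: I = 0.22503380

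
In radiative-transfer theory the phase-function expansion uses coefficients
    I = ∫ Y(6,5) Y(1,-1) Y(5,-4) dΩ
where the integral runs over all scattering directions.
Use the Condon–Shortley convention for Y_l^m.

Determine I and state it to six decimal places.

Rules hold: Σm=0, L=12 even, 5≤5≤7.
N = 13·3·11 = 429
Δ = 2!·10!·0!/13! = 1/858
Racah Σ t=1..1: t=1:−1/14400 = -1/14400
⇒ 3j(6 1 5; 0 0 0)² = 6/143, sgn +1
Racah Σ t=0..0: t=0:+1/725760 = 1/725760
⇒ 3j(6 1 5; 5 -1 -4)² = 5/78, sgn -1
4πI² = N·(3j₀)²·(3jₘ)² = 15/13
I = -1·√(1.15385/4π) = -0.30301841

-0.303018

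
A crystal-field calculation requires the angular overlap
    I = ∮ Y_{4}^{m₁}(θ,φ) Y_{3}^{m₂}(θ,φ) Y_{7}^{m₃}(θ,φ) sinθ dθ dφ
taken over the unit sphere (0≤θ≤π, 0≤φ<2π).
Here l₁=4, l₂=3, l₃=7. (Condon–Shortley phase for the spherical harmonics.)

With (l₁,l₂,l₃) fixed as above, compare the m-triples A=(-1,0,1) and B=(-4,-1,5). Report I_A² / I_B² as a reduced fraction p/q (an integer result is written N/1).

224/99

l's match ⇒ only the (l;m) 3-j factors differ between A and B.
A: triangle coeff Δ(4,3,7) = 1/45045; Σ_t [0,0]: t=0:+1/25920 = 1/25920; (3j)²=32/1287 [(4 3 7; -1 0 1)], sign=+1
B: triangle coeff Δ(4,3,7) = 1/45045; Σ_t [0,0]: t=0:+1/1935360 = 1/1935360; (3j)²=1/91 [(4 3 7; -4 -1 5)], sign=+1
I_A²/I_B² = (32/1287)/(1/91) = 224/99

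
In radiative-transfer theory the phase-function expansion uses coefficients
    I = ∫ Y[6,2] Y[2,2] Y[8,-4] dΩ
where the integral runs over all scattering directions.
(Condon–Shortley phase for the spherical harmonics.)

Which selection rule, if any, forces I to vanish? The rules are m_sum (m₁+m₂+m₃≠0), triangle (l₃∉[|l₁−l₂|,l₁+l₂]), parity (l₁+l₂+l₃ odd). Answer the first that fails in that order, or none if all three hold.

m₁+m₂+m₃ = 2 + 2 − 4 = 0  ✓
triangle: |6−2|=4 ≤ l₃=8 ≤ 6+2=8  ✓
parity: l₁+l₂+l₃ = 16 is even  ✓

none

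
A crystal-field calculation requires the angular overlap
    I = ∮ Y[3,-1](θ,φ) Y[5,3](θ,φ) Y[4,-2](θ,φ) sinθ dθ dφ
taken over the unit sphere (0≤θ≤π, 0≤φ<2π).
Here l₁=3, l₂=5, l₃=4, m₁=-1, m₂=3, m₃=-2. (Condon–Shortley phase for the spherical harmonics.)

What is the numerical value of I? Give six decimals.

-0.144236

Rules hold: Σm=0, L=12 even, 2≤4≤8.
N = 7·11·9 = 693
Δ = 4!·2!·6!/13! = 1/180180
Racah Σ t=1..3: t=1:−1/576 t=2:+1/144 t=3:−1/576 = 1/288
⇒ 3j(3 5 4; 0 0 0)² = 20/1001, sgn +1
Racah Σ t=2..4: t=2:+1/5760 t=3:−1/720 t=4:+1/2304 = -1/1280
⇒ 3j(3 5 4; -1 3 -2)² = 27/1430, sgn -1
4πI² = N·(3j₀)²·(3jₘ)² = 486/1859
I = -1·√(0.261431/4π) = -0.14423595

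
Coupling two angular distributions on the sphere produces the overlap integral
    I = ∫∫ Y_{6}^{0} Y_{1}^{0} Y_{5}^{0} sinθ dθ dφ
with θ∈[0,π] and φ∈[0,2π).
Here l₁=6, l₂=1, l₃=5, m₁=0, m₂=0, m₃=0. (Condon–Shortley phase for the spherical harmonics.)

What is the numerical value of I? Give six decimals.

0.245154

Rules hold: Σm=0, L=12 even, 5≤5≤7.
N = 13·3·11 = 429
Δ = 2!·10!·0!/13! = 1/858
Racah Σ t=1..1: t=1:−1/14400 = -1/14400
⇒ 3j(6 1 5; 0 0 0)² = 6/143, sgn +1
(m-triple is (0,0,0) — same symbol as above.)
4πI² = N·(3j₀)²·(3jₘ)² = 108/143
I = +1·√(0.755245/4π) = 0.24515397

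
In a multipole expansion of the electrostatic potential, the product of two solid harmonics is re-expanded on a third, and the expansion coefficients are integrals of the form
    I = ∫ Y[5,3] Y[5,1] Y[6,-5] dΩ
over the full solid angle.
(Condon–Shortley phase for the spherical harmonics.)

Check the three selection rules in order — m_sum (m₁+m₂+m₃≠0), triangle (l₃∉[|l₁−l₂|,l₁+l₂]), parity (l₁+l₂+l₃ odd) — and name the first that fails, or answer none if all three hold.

m_sum

azimuthal sum: 3 + 1 − 5 = -1  ✗
0 ≤ 6 ≤ 10 (triangle on l)
L = 5 + 5 + 6 = 16 (even)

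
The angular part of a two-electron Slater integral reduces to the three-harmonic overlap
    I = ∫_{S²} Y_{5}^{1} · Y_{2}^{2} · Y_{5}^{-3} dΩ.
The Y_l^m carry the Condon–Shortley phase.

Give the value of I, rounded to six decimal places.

0.171169

Checks pass: Σm=0; 12 even; l₃=5∈[3,7].
(2·5+1)(2·2+1)(2·5+1) = 605
Δ: 2! 8! 2! / 13! → 1/38610
sum: t=0:+1/2880 t=1:−1/576 t=2:+1/2880 = -1/960
3j²(5 2 5; 0 0 0) = Δ·Π!·Σ² = 10/429  (sign +1)
sum: t=2:+1/5760 = 1/5760
3j²(5 2 5; 1 2 -3) = Δ·Π!·Σ² = 56/2145  (sign +1)
combine: 4πI² = 605·10/429·56/2145 = 560/1521
take √, sign +1: I = 0.17116875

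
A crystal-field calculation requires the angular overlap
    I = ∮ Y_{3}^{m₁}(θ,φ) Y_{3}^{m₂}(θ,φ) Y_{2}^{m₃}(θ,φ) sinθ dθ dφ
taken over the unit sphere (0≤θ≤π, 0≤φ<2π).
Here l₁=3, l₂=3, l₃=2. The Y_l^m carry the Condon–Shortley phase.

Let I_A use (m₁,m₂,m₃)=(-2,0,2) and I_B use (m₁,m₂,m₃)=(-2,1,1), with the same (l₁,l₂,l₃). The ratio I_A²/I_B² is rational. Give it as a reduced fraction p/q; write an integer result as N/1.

4/3

Same 3,3,2: normalisation and zero-m 3j drop out of the ratio.
A: Δ: 4! 2! 2! / 9! → 1/3780; sum: t=3:−1/24 = -1/24; 3j²(3 3 2; -2 0 2) = Δ·Π!·Σ² = 1/21  (sign -1)
B: Δ: 4! 2! 2! / 9! → 1/3780; sum: t=3:−1/12 t=4:+1/48 = -1/16; 3j²(3 3 2; -2 1 1) = Δ·Π!·Σ² = 1/28  (sign +1)
I_A²/I_B² = (1/21)/(1/28) = 4/3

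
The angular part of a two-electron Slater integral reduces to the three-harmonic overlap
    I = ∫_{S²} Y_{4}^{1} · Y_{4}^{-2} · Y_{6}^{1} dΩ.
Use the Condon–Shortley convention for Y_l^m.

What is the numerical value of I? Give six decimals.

0.097783

m-sum 0 ✓  L=14 even ✓  0≤6≤8 ✓
Π(2lᵢ+1) = 9×9×13 = 1053
triangle coeff Δ(4,4,6) = 1/1261260
Σ_t [0,2]: t=0:+1/4608 t=1:−1/1296 t=2:+1/4608 = -7/20736
(3j)²=20/1287 [(4 4 6; 0 0 0)], sign=-1
Σ_t [0,2]: t=0:+1/3456 t=1:−1/5760 t=2:+1/172800 = 7/57600
(3j)²=21/2860 [(4 4 6; 1 -2 1)], sign=-1
⇒ 4πI² = 189/1573
I = (+1)√(189/1573/(4π)) = 0.09778261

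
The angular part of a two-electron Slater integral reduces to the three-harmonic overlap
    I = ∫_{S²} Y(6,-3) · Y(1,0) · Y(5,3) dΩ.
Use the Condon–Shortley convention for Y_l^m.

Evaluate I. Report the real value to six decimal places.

m-sum 0 ✓  L=12 even ✓  5≤5≤7 ✓
Π(2lᵢ+1) = 13×3×11 = 429
triangle coeff Δ(6,1,5) = 1/858
Σ_t [1,1]: t=1:−1/14400 = -1/14400
(3j)²=6/143 [(6 1 5; 0 0 0)], sign=+1
Σ_t [1,1]: t=1:−1/80640 = -1/80640
(3j)²=9/286 [(6 1 5; -3 0 3)], sign=-1
⇒ 4πI² = 81/143
I = (-1)√(81/143/(4π)) = -0.21230956

-0.212310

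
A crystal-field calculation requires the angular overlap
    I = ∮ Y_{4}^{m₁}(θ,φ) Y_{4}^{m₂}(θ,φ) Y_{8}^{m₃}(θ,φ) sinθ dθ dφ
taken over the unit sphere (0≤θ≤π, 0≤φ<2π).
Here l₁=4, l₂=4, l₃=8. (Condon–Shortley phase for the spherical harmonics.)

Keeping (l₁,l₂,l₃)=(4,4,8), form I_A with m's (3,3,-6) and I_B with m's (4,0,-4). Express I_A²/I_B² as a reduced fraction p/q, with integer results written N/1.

208/15

l's match ⇒ only the (l;m) 3-j factors differ between A and B.
A: triangle coeff Δ(4,4,8) = 1/218790; Σ_t [0,0]: t=0:+1/25401600 = 1/25401600; (3j)²=8/255 [(4 4 8; 3 3 -6)], sign=+1
B: triangle coeff Δ(4,4,8) = 1/218790; Σ_t [0,0]: t=0:+1/23224320 = 1/23224320; (3j)²=1/442 [(4 4 8; 4 0 -4)], sign=+1
I_A²/I_B² = (8/255)/(1/442) = 208/15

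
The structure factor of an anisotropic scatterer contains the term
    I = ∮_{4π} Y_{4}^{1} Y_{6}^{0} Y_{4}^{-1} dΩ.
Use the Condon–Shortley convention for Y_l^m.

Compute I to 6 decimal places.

Rules hold: Σm=0, L=14 even, 2≤4≤10.
N = 9·13·9 = 1053
Δ = 6!·2!·6!/15! = 1/1261260
Racah Σ t=2..4: t=2:+1/4608 t=3:−1/1296 t=4:+1/4608 = -7/20736
⇒ 3j(4 6 4; 0 0 0)² = 20/1287, sgn -1
Racah Σ t=1..3: t=1:−1/28800 t=2:+1/2304 t=3:−1/2592 = 7/518400
⇒ 3j(4 6 4; 1 0 -1)² = 1/25740, sgn -1
4πI² = N·(3j₀)²·(3jₘ)² = 1/1573
I = +1·√(0.000635728/4π) = 0.00711264

0.007113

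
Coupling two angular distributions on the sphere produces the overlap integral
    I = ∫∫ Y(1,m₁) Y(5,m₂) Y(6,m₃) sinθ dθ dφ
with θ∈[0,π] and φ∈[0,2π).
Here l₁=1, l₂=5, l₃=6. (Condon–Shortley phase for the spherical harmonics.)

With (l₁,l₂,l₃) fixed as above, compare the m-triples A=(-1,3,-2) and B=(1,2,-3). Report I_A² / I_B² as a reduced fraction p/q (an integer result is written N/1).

Same 1,5,6: normalisation and zero-m 3j drop out of the ratio.
A: Δ: 0! 2! 10! / 13! → 1/858; sum: t=0:+1/161280 = 1/161280; 3j²(1 5 6; -1 3 -2) = Δ·Π!·Σ² = 1/143  (sign +1)
B: Δ: 0! 2! 10! / 13! → 1/858; sum: t=0:+1/60480 = 1/60480; 3j²(1 5 6; 1 2 -3) = Δ·Π!·Σ² = 6/143  (sign -1)
I_A²/I_B² = (1/143)/(6/143) = 1/6

1/6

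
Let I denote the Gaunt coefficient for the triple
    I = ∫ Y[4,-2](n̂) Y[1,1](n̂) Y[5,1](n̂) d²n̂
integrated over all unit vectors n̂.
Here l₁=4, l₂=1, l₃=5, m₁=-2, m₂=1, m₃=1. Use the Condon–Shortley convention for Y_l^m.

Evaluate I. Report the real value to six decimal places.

m-sum 0 ✓  L=10 even ✓  3≤5≤5 ✓
Π(2lᵢ+1) = 9×3×11 = 297
triangle coeff Δ(4,1,5) = 1/495
Σ_t [0,0]: t=0:+1/576 = 1/576
(3j)²=5/99 [(4 1 5; 0 0 0)], sign=-1
Σ_t [0,0]: t=0:+1/2880 = 1/2880
(3j)²=2/165 [(4 1 5; -2 1 1)], sign=+1
⇒ 4πI² = 2/11
I = (-1)√(2/11/(4π)) = -0.12028562

-0.120286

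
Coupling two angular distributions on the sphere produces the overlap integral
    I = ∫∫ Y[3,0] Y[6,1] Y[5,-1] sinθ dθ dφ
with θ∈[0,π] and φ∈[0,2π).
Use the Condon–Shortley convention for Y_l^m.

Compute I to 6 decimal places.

-0.123080

m-sum 0 ✓  L=14 even ✓  3≤5≤9 ✓
Π(2lᵢ+1) = 7×13×11 = 1001
triangle coeff Δ(3,6,5) = 1/675675
Σ_t [1,3]: t=1:−1/8640 t=2:+1/2304 t=3:−1/8640 = 7/34560
(3j)²=7/429 [(3 6 5; 0 0 0)], sign=-1
Σ_t [1,3]: t=1:−1/17280 t=2:+1/2880 t=3:−1/6912 = 1/6912
(3j)²=5/429 [(3 6 5; 0 1 -1)], sign=+1
⇒ 4πI² = 245/1287
I = (-1)√(245/1287/(4π)) = -0.12308038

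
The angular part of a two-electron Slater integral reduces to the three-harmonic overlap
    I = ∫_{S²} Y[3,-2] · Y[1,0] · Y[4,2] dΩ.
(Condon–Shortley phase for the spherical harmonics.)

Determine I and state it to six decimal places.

0.213244

Rules hold: Σm=0, L=8 even, 2≤4≤4.
N = 7·3·9 = 189
Δ = 0!·6!·2!/9! = 1/252
Racah Σ t=0..0: t=0:+1/36 = 1/36
⇒ 3j(3 1 4; 0 0 0)² = 4/63, sgn +1
Racah Σ t=0..0: t=0:+1/120 = 1/120
⇒ 3j(3 1 4; -2 0 2)² = 1/21, sgn +1
4πI² = N·(3j₀)²·(3jₘ)² = 4/7
I = +1·√(0.571429/4π) = 0.21324362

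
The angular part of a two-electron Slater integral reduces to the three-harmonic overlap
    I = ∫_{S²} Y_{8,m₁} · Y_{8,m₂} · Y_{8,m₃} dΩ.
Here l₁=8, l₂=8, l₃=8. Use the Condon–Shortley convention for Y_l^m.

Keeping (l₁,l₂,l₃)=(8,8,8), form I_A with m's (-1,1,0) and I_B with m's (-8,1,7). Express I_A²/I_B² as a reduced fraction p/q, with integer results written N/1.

Same 8,8,8: normalisation and zero-m 3j drop out of the ratio.
A: Δ: 8! 8! 8! / 25! → 1/236637794250; sum: t=1:−1/8193540096000 t=2:+1/36578304000 t=3:−1/1492992000 t=4:+1/298598400 t=5:−1/238878720 t=6:+1/746496000 t=7:−1/10450944000 t=8:+1/1024192512000 = -11/46820229120; 3j²(8 8 8; -1 1 0) = Δ·Π!·Σ² = 245/193154  (sign -1)
B: Δ: 8! 8! 8! / 25! → 1/236637794250; sum: t=8:+1/8193540096000 = 1/8193540096000; 3j²(8 8 8; -8 1 7) = Δ·Π!·Σ² = 117/37145  (sign -1)
I_A²/I_B² = (245/193154)/(117/37145) = 1225/3042

1225/3042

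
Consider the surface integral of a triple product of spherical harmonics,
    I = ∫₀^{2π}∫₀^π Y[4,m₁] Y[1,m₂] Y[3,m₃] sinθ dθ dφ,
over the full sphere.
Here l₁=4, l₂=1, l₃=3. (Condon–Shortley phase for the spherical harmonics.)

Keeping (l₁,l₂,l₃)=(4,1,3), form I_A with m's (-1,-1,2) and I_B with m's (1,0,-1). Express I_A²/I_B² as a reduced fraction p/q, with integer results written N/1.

Same 4,1,3: normalisation and zero-m 3j drop out of the ratio.
A: Δ: 2! 6! 0! / 9! → 1/252; sum: t=0:+1/240 = 1/240; 3j²(4 1 3; -1 -1 2) = Δ·Π!·Σ² = 1/84  (sign -1)
B: Δ: 2! 6! 0! / 9! → 1/252; sum: t=1:−1/48 = -1/48; 3j²(4 1 3; 1 0 -1) = Δ·Π!·Σ² = 5/84  (sign -1)
I_A²/I_B² = (1/84)/(5/84) = 1/5

1/5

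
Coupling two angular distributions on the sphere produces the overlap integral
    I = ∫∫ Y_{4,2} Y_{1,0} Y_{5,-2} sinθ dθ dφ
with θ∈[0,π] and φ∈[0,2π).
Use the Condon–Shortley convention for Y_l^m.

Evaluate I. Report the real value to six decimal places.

0.225034

Rules hold: Σm=0, L=10 even, 3≤5≤5.
N = 9·3·11 = 297
Δ = 0!·8!·2!/11! = 1/495
Racah Σ t=0..0: t=0:+1/576 = 1/576
⇒ 3j(4 1 5; 0 0 0)² = 5/99, sgn -1
Racah Σ t=0..0: t=0:+1/1440 = 1/1440
⇒ 3j(4 1 5; 2 0 -2)² = 7/165, sgn -1
4πI² = N·(3j₀)²·(3jₘ)² = 7/11
I = +1·√(0.636364/4π) = 0.22503380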